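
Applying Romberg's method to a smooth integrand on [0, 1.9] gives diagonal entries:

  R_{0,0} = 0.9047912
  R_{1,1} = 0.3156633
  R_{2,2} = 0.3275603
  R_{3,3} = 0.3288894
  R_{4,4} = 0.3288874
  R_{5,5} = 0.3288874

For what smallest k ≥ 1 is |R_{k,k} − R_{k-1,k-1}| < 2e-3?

|R_{1,1} − R_{0,0}| = 0.5891279 ≥ 2e-3
|R_{2,2} − R_{1,1}| = 0.0118970 ≥ 2e-3
|R_{3,3} − R_{2,2}| = 0.0013291 < 2e-3

k = 3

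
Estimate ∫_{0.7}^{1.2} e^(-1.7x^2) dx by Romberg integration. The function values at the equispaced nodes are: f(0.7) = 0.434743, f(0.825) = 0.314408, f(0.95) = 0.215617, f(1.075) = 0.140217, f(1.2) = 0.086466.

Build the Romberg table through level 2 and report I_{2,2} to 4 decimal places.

0.1155

I_{0,0} (trapezoid, 1 panel, h=0.5000): 0.130302
I_{1,0} (trapezoid, 2 panels, h=0.2500): 0.119055
I_{2,0} (trapezoid, 4 panels, h=0.1250): 0.116356
I_{1,1} = 0.119055 + (0.119055 − 0.130302)/3 = 0.115306
I_{2,1} = 0.116356 + (0.116356 − 0.119055)/3 = 0.115456
I_{2,2} = 0.115456 + (0.115456 − 0.115306)/15 = 0.115466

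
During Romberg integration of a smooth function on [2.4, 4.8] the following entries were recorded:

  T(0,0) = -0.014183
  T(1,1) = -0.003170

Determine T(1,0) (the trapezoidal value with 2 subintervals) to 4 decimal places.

-0.0059

From T(1,1) = (4·T(1,0) − T(0,0))/3, solve for T(1,0):
4·T(1,0) = 3·(-0.003170) + (-0.014183) = -0.023693
T(1,0) = -0.005923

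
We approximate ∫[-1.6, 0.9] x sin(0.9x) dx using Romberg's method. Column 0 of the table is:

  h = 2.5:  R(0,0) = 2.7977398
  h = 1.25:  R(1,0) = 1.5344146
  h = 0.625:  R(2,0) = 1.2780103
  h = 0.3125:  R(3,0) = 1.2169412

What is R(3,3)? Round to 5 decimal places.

R(1,1) = (4·1.5344146 − 2.7977398) / 3 = 1.1133062
R(2,1) = (4·1.2780103 − 1.5344146) / 3 = 1.1925422
R(3,1) = (4·1.2169412 − 1.2780103) / 3 = 1.1965848
R(2,2) = 1.1925422 + (1.1925422 − 1.1133062)/15 = 1.1978246
R(3,2) = 1.1965848 + (1.1965848 − 1.1925422)/15 = 1.1968543
R(3,3) = 1.1968543 + (1.1968543 − 1.1978246)/63 = 1.1968389

1.19684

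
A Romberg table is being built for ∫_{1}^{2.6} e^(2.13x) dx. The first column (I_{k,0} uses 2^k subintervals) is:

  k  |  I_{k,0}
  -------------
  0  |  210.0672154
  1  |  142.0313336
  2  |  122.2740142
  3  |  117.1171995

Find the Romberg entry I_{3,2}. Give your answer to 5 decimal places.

115.37893

Richardson extrapolation on the trapezoidal column (denominator 4−1=3):
I_{2,1} = 122.2740142 + (122.2740142 − 142.0313336)/3 = 115.6882411
I_{3,1} = (4·117.1171995 − 122.2740142) / 3 = 115.3982613
I_{3,2} = 115.3982613 + (115.3982613 − 115.6882411)/15 = 115.3789293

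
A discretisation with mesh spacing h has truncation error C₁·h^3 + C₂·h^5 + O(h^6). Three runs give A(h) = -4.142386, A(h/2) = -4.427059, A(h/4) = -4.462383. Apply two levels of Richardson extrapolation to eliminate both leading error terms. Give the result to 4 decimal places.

-4.4674

First eliminate the h^3 term (factor 2^3 = 8):
  B₁ = (8·(-4.427059) − (-4.142386))/7 = -4.467727
  B₂ = (8·(-4.462383) − (-4.427059))/7 = -4.467429
Then eliminate the h^5 term (factor 2^5 = 32):
  (32·(-4.467429) − (-4.467727))/31 = -4.467419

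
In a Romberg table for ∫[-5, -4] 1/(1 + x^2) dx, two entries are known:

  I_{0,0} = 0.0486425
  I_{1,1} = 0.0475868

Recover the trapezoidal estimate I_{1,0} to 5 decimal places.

0.04785

From I_{1,1} = (4·I_{1,0} − I_{0,0})/3, solve for I_{1,0}:
4·I_{1,0} = 3·0.0475868 + 0.0486425 = 0.1914029
I_{1,0} = 0.0478507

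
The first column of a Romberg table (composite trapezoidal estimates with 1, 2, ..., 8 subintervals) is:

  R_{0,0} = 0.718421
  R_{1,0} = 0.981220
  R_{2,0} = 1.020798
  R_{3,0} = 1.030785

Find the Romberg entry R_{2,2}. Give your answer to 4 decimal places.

Richardson extrapolation on the trapezoidal column (denominator 4−1=3):
R_{1,1} = 0.981220 + (0.981220 − 0.718421)/3 = 1.068820
R_{2,1} = (4·1.020798 − 0.981220) / 3 = 1.033991
R_{2,2} = (16·1.033991 − 1.068820) / 15 = 1.031669
(Column j=1 coincides with Simpson's rule on the same nodes.)

1.0317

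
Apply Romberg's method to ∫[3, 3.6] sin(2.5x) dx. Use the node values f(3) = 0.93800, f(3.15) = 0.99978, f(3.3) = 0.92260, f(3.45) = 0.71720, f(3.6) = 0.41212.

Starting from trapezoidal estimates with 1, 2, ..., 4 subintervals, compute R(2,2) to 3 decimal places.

0.503

R(0,0) (trapezoid, 1 panel, h=0.6000): 0.40504
R(1,0) (trapezoid, 2 panels, h=0.3000): 0.47930
R(2,0) (trapezoid, 4 panels, h=0.1500): 0.49720
R(1,1) = 0.47930 + (0.47930 − 0.40504)/3 = 0.50405
R(2,1) = 0.49720 + (0.49720 − 0.47930)/3 = 0.50317
R(2,2) = 0.50317 + (0.50317 − 0.50405)/15 = 0.50311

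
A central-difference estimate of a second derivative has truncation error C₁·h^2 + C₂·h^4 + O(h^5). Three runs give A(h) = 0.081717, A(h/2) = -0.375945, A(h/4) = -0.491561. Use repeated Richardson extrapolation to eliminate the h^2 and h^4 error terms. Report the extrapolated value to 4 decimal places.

First eliminate the h^2 term (factor 2^2 = 4):
  B₁ = (4·(-0.375945) − 0.081717)/3 = -0.528499
  B₂ = (4·(-0.491561) − (-0.375945))/3 = -0.530100
Then eliminate the h^4 term (factor 2^4 = 16):
  (16·(-0.530100) − (-0.528499))/15 = -0.530207

-0.5302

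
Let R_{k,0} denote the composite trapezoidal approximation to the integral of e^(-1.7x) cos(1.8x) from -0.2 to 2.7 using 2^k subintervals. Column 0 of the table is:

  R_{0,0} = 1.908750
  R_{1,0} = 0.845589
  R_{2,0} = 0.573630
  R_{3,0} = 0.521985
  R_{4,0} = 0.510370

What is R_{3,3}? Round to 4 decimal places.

Richardson extrapolation on the trapezoidal column (denominator 4−1=3):
R_{1,1} = (4·0.845589 − 1.908750) / 3 = 0.491202
R_{2,1} = (4·0.573630 − 0.845589) / 3 = 0.482977
R_{3,1} = 0.521985 + (0.521985 − 0.573630)/3 = 0.504770
R_{2,2} = 0.482977 + (0.482977 − 0.491202)/15 = 0.482429
R_{3,2} = 0.504770 + (0.504770 − 0.482977)/15 = 0.506223
R_{3,3} = 0.506223 + (0.506223 − 0.482429)/63 = 0.506601

0.5066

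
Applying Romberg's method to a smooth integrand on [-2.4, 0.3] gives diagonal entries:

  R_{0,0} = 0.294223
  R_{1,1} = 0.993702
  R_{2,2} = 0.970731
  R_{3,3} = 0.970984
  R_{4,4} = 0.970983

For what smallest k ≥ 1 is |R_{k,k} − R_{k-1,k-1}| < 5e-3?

k = 3

|R_{1,1} − R_{0,0}| = 0.699479 ≥ 5e-3
|R_{2,2} − R_{1,1}| = 0.022971 ≥ 5e-3
|R_{3,3} − R_{2,2}| = 0.000253 < 5e-3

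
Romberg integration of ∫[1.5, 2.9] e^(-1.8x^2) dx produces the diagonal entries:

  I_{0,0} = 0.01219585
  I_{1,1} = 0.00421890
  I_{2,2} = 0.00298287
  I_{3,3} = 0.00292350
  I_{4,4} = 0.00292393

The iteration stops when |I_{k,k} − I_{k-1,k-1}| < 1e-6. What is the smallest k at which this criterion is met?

|I_{1,1} − I_{0,0}| = 0.00797695 ≥ 1e-6
|I_{2,2} − I_{1,1}| = 0.00123603 ≥ 1e-6
|I_{3,3} − I_{2,2}| = 0.00005937 ≥ 1e-6
|I_{4,4} − I_{3,3}| = 0.00000043 < 1e-6

k = 4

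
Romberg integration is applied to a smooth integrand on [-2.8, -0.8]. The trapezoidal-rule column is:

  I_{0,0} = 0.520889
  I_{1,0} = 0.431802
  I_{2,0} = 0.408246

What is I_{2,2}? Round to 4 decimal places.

0.4003

I_{1,1} = 0.431802 + (0.431802 − 0.520889)/3 = 0.402106
I_{2,1} = 0.408246 + (0.408246 − 0.431802)/3 = 0.400394
I_{2,2} = 0.400394 + (0.400394 − 0.402106)/15 = 0.400280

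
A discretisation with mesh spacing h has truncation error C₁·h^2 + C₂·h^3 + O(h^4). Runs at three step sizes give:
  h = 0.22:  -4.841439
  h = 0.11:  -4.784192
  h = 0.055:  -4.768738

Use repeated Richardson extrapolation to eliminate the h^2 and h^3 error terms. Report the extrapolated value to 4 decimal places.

First eliminate the h^2 term (factor 2^2 = 4):
  B₁ = (4·(-4.784192) − (-4.841439))/3 = -4.765110
  B₂ = (4·(-4.768738) − (-4.784192))/3 = -4.763587
Then eliminate the h^3 term (factor 2^3 = 8):
  (8·(-4.763587) − (-4.765110))/7 = -4.763369

-4.7634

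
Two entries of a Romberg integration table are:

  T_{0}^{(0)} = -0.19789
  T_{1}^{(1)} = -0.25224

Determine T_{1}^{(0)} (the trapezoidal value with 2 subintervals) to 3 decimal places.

-0.239

From T_{1}^{(1)} = (4·T_{1}^{(0)} − T_{0}^{(0)})/3, solve for T_{1}^{(0)}:
4·T_{1}^{(0)} = 3·(-0.25224) + (-0.19789) = -0.95461
T_{1}^{(0)} = -0.23865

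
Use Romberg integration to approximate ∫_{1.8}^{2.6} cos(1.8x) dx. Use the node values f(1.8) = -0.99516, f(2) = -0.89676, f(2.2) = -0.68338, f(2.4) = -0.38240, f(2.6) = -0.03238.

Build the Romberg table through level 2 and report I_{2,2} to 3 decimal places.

-0.501

I_{0,0} (trapezoid, 1 panel, h=0.8000): -0.41102
I_{1,0} (trapezoid, 2 panels, h=0.4000): -0.47886
I_{2,0} (trapezoid, 4 panels, h=0.2000): -0.49526
I_{1,1} = -0.47886 + (-0.47886 − (-0.41102))/3 = -0.50147
I_{2,1} = -0.49526 + (-0.49526 − (-0.47886))/3 = -0.50073
I_{2,2} = -0.50073 + (-0.50073 − (-0.50147))/15 = -0.50068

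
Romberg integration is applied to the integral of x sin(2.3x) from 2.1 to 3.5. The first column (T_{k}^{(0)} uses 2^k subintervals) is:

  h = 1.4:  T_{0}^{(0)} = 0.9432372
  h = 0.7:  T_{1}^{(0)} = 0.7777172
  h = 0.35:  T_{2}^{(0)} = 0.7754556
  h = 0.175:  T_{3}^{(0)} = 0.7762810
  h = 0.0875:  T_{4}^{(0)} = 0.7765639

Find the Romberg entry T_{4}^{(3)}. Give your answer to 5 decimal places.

T_{2}^{(1)} = (4·0.7754556 − 0.7777172) / 3 = 0.7747017
T_{3}^{(1)} = 0.7762810 + (0.7762810 − 0.7754556)/3 = 0.7765561
T_{4}^{(1)} = (4·0.7765639 − 0.7762810) / 3 = 0.7766582
T_{3}^{(2)} = 0.7765561 + (0.7765561 − 0.7747017)/15 = 0.7766797
T_{4}^{(2)} = 0.7766582 + (0.7766582 − 0.7765561)/15 = 0.7766650
T_{4}^{(3)} = (64·0.7766650 − 0.7766797) / 63 = 0.7766648

0.77666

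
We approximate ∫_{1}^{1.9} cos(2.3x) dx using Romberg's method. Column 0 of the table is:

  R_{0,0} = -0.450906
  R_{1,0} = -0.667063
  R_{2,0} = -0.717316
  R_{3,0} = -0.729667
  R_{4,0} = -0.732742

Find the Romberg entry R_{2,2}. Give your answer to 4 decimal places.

-0.7337

R_{1,1} = (4·(-0.667063) − (-0.450906)) / 3 = -0.739115
R_{2,1} = (4·(-0.717316) − (-0.667063)) / 3 = -0.734067
R_{2,2} = (16·(-0.734067) − (-0.739115)) / 15 = -0.733730
(Column j=1 coincides with Simpson's rule on the same nodes.)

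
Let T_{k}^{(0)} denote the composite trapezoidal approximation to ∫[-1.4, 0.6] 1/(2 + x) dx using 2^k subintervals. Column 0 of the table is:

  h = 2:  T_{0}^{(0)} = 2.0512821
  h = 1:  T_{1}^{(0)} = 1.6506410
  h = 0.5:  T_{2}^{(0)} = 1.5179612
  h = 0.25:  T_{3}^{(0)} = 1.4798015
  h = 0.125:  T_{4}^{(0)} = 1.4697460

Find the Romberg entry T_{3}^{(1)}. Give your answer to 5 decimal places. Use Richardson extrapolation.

Richardson extrapolation on the trapezoidal column (denominator 4−1=3):
T_{3}^{(1)} = (4·1.4798015 − 1.5179612) / 3 = 1.4670816

1.46708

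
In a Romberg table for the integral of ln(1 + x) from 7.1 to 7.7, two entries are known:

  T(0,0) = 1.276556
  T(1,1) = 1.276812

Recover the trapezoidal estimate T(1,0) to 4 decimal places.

1.2767

From T(1,1) = (4·T(1,0) − T(0,0))/3, solve for T(1,0):
4·T(1,0) = 3·1.276812 + 1.276556 = 5.106992
T(1,0) = 1.276748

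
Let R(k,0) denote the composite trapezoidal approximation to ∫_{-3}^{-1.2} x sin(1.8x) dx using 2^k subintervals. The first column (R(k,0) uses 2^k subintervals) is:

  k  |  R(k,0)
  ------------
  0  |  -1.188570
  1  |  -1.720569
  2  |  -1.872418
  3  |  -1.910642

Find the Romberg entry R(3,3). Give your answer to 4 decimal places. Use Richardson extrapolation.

Richardson extrapolation on the trapezoidal column (denominator 4−1=3):
R(1,1) = (4·(-1.720569) − (-1.188570)) / 3 = -1.897902
R(2,1) = (4·(-1.872418) − (-1.720569)) / 3 = -1.923034
R(3,1) = (4·(-1.910642) − (-1.872418)) / 3 = -1.923383
R(2,2) = -1.923034 + (-1.923034 − (-1.897902))/15 = -1.924709
R(3,2) = (16·(-1.923383) − (-1.923034)) / 15 = -1.923406
R(3,3) = (64·(-1.923406) − (-1.924709)) / 63 = -1.923385
(Column j=1 coincides with Simpson's rule on the same nodes.)

-1.9234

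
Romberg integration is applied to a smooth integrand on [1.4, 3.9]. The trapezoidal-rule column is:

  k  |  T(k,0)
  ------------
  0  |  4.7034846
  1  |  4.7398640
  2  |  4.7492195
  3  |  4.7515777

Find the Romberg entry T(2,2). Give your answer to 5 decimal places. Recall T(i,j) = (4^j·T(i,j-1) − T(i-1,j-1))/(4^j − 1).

Richardson extrapolation on the trapezoidal column (denominator 4−1=3):
T(1,1) = (4·4.7398640 − 4.7034846) / 3 = 4.7519905
T(2,1) = (4·4.7492195 − 4.7398640) / 3 = 4.7523380
T(2,2) = 4.7523380 + (4.7523380 − 4.7519905)/15 = 4.7523612

4.75236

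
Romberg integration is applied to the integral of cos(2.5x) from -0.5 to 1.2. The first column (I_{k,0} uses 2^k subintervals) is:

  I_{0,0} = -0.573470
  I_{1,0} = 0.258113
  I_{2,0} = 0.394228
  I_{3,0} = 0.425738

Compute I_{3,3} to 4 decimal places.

0.4361

Richardson extrapolation on the trapezoidal column (denominator 4−1=3):
I_{1,1} = 0.258113 + (0.258113 − (-0.573470))/3 = 0.535307
I_{2,1} = 0.394228 + (0.394228 − 0.258113)/3 = 0.439600
I_{3,1} = 0.425738 + (0.425738 − 0.394228)/3 = 0.436241
I_{2,2} = (16·0.439600 − 0.535307) / 15 = 0.433220
I_{3,2} = 0.436241 + (0.436241 − 0.439600)/15 = 0.436017
I_{3,3} = (64·0.436017 − 0.433220) / 63 = 0.436061
(Column j=1 coincides with Simpson's rule on the same nodes.)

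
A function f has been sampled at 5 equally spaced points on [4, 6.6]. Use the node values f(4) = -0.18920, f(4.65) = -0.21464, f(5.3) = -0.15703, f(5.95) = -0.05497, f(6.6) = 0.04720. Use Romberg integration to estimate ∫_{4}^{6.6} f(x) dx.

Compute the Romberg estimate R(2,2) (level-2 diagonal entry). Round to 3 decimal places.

R(0,0) (trapezoid, 1 panel, h=2.6000): -0.18460
R(1,0) (trapezoid, 2 panels, h=1.3000): -0.29644
R(2,0) (trapezoid, 4 panels, h=0.6500): -0.32347
R(1,1) = -0.29644 + (-0.29644 − (-0.18460))/3 = -0.33372
R(2,1) = -0.32347 + (-0.32347 − (-0.29644))/3 = -0.33248
R(2,2) = -0.33248 + (-0.33248 − (-0.33372))/15 = -0.33240

-0.332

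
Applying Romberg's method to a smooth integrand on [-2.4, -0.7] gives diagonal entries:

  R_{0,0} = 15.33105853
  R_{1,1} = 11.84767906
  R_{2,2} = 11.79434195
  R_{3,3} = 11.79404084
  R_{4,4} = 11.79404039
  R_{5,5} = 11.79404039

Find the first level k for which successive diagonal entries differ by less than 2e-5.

|R_{1,1} − R_{0,0}| = 3.48337947 ≥ 2e-5
|R_{2,2} − R_{1,1}| = 0.05333711 ≥ 2e-5
|R_{3,3} − R_{2,2}| = 0.00030111 ≥ 2e-5
|R_{4,4} − R_{3,3}| = 0.00000045 < 2e-5

k = 4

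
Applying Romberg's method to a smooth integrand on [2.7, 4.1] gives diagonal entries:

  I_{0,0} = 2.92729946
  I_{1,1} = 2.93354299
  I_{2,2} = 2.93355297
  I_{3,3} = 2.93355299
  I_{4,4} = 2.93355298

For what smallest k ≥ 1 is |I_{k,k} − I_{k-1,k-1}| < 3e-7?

k = 3

|I_{1,1} − I_{0,0}| = 0.00624353 ≥ 3e-7
|I_{2,2} − I_{1,1}| = 0.00000998 ≥ 3e-7
|I_{3,3} − I_{2,2}| = 0.00000002 < 3e-7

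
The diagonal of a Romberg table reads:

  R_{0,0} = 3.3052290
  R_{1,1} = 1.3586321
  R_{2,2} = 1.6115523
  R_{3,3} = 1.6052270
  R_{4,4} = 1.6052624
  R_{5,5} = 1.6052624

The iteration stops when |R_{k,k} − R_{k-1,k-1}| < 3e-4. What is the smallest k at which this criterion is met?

k = 4

|R_{1,1} − R_{0,0}| = 1.9465969 ≥ 3e-4
|R_{2,2} − R_{1,1}| = 0.2529202 ≥ 3e-4
|R_{3,3} − R_{2,2}| = 0.0063253 ≥ 3e-4
|R_{4,4} − R_{3,3}| = 0.0000354 < 3e-4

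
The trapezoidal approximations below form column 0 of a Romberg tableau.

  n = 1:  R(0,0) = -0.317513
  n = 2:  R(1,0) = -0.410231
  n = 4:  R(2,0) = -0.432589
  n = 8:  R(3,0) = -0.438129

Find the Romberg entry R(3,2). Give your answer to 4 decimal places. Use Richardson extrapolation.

Richardson extrapolation on the trapezoidal column (denominator 4−1=3):
R(2,1) = -0.432589 + (-0.432589 − (-0.410231))/3 = -0.440042
R(3,1) = -0.438129 + (-0.438129 − (-0.432589))/3 = -0.439976
R(3,2) = -0.439976 + (-0.439976 − (-0.440042))/15 = -0.439972

-0.4400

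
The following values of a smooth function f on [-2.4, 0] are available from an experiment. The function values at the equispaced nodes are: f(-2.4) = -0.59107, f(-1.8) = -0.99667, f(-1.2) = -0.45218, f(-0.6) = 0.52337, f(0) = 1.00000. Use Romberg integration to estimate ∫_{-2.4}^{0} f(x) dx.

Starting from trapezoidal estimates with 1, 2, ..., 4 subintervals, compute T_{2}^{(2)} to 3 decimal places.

-0.472

T_{0}^{(0)} (trapezoid, 1 panel, h=2.4000): 0.49072
T_{1}^{(0)} (trapezoid, 2 panels, h=1.2000): -0.29726
T_{2}^{(0)} (trapezoid, 4 panels, h=0.6000): -0.43261
T_{1}^{(1)} = -0.29726 + (-0.29726 − 0.49072)/3 = -0.55992
T_{2}^{(1)} = -0.43261 + (-0.43261 − (-0.29726))/3 = -0.47773
T_{2}^{(2)} = -0.47773 + (-0.47773 − (-0.55992))/15 = -0.47225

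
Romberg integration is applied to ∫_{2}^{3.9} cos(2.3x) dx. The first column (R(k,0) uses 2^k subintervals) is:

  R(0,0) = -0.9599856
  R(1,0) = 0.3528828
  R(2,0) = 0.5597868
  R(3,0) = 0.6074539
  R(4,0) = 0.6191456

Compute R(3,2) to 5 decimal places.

Richardson extrapolation on the trapezoidal column (denominator 4−1=3):
R(2,1) = (4·0.5597868 − 0.3528828) / 3 = 0.6287548
R(3,1) = (4·0.6074539 − 0.5597868) / 3 = 0.6233429
R(3,2) = (16·0.6233429 − 0.6287548) / 15 = 0.6229821

0.62298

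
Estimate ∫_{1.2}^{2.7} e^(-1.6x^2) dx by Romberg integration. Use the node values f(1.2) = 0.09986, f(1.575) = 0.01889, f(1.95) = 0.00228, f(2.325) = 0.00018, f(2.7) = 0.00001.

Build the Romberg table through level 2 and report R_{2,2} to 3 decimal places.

0.022

R_{0,0} (trapezoid, 1 panel, h=1.5000): 0.07490
R_{1,0} (trapezoid, 2 panels, h=0.7500): 0.03916
R_{2,0} (trapezoid, 4 panels, h=0.3750): 0.02673
R_{1,1} = 0.03916 + (0.03916 − 0.07490)/3 = 0.02725
R_{2,1} = 0.02673 + (0.02673 − 0.03916)/3 = 0.02259
R_{2,2} = 0.02259 + (0.02259 − 0.02725)/15 = 0.02228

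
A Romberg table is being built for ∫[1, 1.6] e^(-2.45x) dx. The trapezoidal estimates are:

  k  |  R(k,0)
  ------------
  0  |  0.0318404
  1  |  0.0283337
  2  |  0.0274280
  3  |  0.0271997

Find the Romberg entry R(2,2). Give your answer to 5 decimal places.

0.02712

Richardson extrapolation on the trapezoidal column (denominator 4−1=3):
R(1,1) = 0.0283337 + (0.0283337 − 0.0318404)/3 = 0.0271648
R(2,1) = (4·0.0274280 − 0.0283337) / 3 = 0.0271261
R(2,2) = 0.0271261 + (0.0271261 − 0.0271648)/15 = 0.0271235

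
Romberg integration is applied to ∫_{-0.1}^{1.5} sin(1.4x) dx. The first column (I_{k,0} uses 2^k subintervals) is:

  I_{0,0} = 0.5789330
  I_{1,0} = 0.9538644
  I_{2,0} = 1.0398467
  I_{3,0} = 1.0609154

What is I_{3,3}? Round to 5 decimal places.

Richardson extrapolation on the trapezoidal column (denominator 4−1=3):
I_{1,1} = 0.9538644 + (0.9538644 − 0.5789330)/3 = 1.0788415
I_{2,1} = (4·1.0398467 − 0.9538644) / 3 = 1.0685075
I_{3,1} = (4·1.0609154 − 1.0398467) / 3 = 1.0679383
I_{2,2} = 1.0685075 + (1.0685075 − 1.0788415)/15 = 1.0678186
I_{3,2} = 1.0679383 + (1.0679383 − 1.0685075)/15 = 1.0679004
I_{3,3} = 1.0679004 + (1.0679004 − 1.0678186)/63 = 1.0679017

1.06790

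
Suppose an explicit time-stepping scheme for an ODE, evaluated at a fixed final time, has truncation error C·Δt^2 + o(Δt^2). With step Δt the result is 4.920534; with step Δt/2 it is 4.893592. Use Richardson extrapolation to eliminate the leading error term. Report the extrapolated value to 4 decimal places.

4.8846

The leading error scales as Δt^2; refining by a factor of 2 reduces it by 2^2 = 4.
Extrapolated value = (4·A(Δt/2) − A(Δt)) / (4 − 1)
= (4·4.893592 − 4.920534) / 3
= 14.653834 / 3 = 4.884611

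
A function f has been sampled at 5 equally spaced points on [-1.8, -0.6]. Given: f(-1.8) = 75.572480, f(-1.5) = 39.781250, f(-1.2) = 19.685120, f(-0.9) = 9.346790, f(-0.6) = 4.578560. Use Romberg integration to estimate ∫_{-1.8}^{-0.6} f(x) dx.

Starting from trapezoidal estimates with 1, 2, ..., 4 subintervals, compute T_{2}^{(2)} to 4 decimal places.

31.5917

T_{0}^{(0)} (trapezoid, 1 panel, h=1.2000): 48.090624
T_{1}^{(0)} (trapezoid, 2 panels, h=0.6000): 35.856384
T_{2}^{(0)} (trapezoid, 4 panels, h=0.3000): 32.666604
T_{1}^{(1)} = 35.856384 + (35.856384 − 48.090624)/3 = 31.778304
T_{2}^{(1)} = 32.666604 + (32.666604 − 35.856384)/3 = 31.603344
T_{2}^{(2)} = 31.603344 + (31.603344 − 31.778304)/15 = 31.591680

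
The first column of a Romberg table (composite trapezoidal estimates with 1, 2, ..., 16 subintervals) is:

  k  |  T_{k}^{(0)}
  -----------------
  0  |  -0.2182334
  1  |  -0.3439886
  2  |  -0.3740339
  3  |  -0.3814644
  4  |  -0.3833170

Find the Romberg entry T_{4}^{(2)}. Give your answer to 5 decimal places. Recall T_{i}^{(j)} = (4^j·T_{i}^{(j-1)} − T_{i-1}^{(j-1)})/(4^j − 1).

-0.38393

Richardson extrapolation on the trapezoidal column (denominator 4−1=3):
T_{3}^{(1)} = (4·(-0.3814644) − (-0.3740339)) / 3 = -0.3839412
T_{4}^{(1)} = -0.3833170 + (-0.3833170 − (-0.3814644))/3 = -0.3839345
T_{4}^{(2)} = (16·(-0.3839345) − (-0.3839412)) / 15 = -0.3839341
(Column j=1 coincides with Simpson's rule on the same nodes.)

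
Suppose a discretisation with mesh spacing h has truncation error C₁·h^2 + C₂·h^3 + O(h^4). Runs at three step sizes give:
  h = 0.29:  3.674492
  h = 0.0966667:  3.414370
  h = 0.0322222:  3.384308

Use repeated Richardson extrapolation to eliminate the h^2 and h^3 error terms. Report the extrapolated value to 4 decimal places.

First eliminate the h^2 term (factor 3^2 = 9):
  B₁ = (9·3.414370 − 3.674492)/8 = 3.381855
  B₂ = (9·3.384308 − 3.414370)/8 = 3.380550
Then eliminate the h^3 term (factor 3^3 = 27):
  (27·3.380550 − 3.381855)/26 = 3.380500

3.3805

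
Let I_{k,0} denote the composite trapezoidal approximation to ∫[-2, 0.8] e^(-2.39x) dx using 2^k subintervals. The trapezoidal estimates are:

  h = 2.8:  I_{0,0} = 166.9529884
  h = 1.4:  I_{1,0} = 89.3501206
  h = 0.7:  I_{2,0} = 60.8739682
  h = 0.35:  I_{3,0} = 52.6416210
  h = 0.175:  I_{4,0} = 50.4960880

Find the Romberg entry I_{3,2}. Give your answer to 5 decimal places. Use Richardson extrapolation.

I_{2,1} = (4·60.8739682 − 89.3501206) / 3 = 51.3819174
I_{3,1} = (4·52.6416210 − 60.8739682) / 3 = 49.8975053
I_{3,2} = (16·49.8975053 − 51.3819174) / 15 = 49.7985445
(Column j=1 coincides with Simpson's rule on the same nodes.)

49.79854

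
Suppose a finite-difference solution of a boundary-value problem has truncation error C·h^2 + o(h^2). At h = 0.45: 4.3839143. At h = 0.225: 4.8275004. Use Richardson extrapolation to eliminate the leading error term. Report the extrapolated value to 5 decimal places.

4.97536

The leading error scales as h^2; refining by a factor of 2 reduces it by 2^2 = 4.
Extrapolated value = (4·A(h/2) − A(h)) / (4 − 1)
= (4·4.8275004 − 4.3839143) / 3
= 14.9260873 / 3 = 4.9753624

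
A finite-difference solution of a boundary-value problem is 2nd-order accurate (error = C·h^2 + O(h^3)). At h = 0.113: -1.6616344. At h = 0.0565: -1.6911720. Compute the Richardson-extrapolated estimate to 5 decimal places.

Extrapolated value = (4·A(h/2) − A(h)) / (4 − 1)
= (4·(-1.6911720) − (-1.6616344)) / 3
= -5.1030536 / 3 = -1.7010179

-1.70102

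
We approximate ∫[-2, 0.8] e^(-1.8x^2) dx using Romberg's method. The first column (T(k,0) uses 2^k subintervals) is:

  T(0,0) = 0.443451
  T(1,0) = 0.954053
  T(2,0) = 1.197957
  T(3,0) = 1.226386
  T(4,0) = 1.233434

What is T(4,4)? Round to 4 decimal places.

1.2358

T(1,1) = (4·0.954053 − 0.443451) / 3 = 1.124254
T(2,1) = 1.197957 + (1.197957 − 0.954053)/3 = 1.279258
T(3,1) = (4·1.226386 − 1.197957) / 3 = 1.235862
T(4,1) = (4·1.233434 − 1.226386) / 3 = 1.235783
T(2,2) = (16·1.279258 − 1.124254) / 15 = 1.289592
T(3,2) = (16·1.235862 − 1.279258) / 15 = 1.232969
T(4,2) = 1.235783 + (1.235783 − 1.235862)/15 = 1.235778
T(3,3) = (64·1.232969 − 1.289592) / 63 = 1.232070
T(4,3) = (64·1.235778 − 1.232969) / 63 = 1.235823
T(4,4) = 1.235823 + (1.235823 − 1.232070)/255 = 1.235838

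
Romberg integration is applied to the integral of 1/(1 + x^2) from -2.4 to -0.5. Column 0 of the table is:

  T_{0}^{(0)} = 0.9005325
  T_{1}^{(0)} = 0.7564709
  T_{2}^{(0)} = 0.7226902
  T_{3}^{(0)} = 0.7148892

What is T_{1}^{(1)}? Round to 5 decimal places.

0.70845

Richardson extrapolation on the trapezoidal column (denominator 4−1=3):
T_{1}^{(1)} = (4·0.7564709 − 0.9005325) / 3 = 0.7084504
(Column j=1 coincides with Simpson's rule on the same nodes.)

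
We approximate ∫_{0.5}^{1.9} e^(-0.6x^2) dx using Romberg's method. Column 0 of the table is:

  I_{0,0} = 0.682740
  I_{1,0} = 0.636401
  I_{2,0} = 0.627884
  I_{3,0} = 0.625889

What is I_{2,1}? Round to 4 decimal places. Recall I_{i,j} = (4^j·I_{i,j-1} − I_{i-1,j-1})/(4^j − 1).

0.6250

I_{2,1} = (4·0.627884 − 0.636401) / 3 = 0.625045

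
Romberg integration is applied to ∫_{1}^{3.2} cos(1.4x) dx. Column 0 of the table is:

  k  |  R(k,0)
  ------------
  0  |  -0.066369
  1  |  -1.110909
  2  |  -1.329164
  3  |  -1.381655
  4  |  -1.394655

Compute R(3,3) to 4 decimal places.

R(1,1) = (4·(-1.110909) − (-0.066369)) / 3 = -1.459089
R(2,1) = -1.329164 + (-1.329164 − (-1.110909))/3 = -1.401916
R(3,1) = (4·(-1.381655) − (-1.329164)) / 3 = -1.399152
R(2,2) = (16·(-1.401916) − (-1.459089)) / 15 = -1.398104
R(3,2) = (16·(-1.399152) − (-1.401916)) / 15 = -1.398968
R(3,3) = (64·(-1.398968) − (-1.398104)) / 63 = -1.398982

-1.3990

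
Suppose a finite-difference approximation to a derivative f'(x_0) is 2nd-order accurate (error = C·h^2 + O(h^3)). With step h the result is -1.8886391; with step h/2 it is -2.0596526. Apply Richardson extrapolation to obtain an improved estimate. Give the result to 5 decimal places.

The leading error scales as h^2; refining by a factor of 2 reduces it by 2^2 = 4.
Extrapolated value = (4·A(h/2) − A(h)) / (4 − 1)
= (4·(-2.0596526) − (-1.8886391)) / 3
= -6.3499713 / 3 = -2.1166571

-2.11666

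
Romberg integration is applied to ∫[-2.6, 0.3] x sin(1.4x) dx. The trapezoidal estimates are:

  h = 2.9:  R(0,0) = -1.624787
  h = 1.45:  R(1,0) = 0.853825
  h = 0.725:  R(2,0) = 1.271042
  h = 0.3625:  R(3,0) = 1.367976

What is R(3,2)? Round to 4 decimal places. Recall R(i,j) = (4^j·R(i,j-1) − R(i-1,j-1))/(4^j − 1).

1.3996

R(2,1) = (4·1.271042 − 0.853825) / 3 = 1.410114
R(3,1) = (4·1.367976 − 1.271042) / 3 = 1.400287
R(3,2) = (16·1.400287 − 1.410114) / 15 = 1.399632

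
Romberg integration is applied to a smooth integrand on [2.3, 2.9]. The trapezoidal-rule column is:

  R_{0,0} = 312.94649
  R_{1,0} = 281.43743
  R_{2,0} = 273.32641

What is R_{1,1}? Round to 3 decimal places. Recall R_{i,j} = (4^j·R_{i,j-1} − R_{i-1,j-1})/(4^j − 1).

Richardson extrapolation on the trapezoidal column (denominator 4−1=3):
R_{1,1} = (4·281.43743 − 312.94649) / 3 = 270.93441

270.934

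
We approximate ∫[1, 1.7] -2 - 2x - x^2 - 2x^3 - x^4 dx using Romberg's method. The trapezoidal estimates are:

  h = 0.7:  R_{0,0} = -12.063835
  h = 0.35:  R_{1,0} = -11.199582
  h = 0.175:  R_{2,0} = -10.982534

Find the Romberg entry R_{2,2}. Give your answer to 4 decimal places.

Richardson extrapolation on the trapezoidal column (denominator 4−1=3):
R_{1,1} = -11.199582 + (-11.199582 − (-12.063835))/3 = -10.911498
R_{2,1} = -10.982534 + (-10.982534 − (-11.199582))/3 = -10.910185
R_{2,2} = (16·(-10.910185) − (-10.911498)) / 15 = -10.910097

-10.9101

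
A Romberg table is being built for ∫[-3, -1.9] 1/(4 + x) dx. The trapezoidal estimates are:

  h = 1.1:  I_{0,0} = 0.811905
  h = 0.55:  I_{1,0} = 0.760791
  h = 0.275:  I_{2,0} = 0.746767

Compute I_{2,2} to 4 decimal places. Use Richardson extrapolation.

0.7420

Richardson extrapolation on the trapezoidal column (denominator 4−1=3):
I_{1,1} = 0.760791 + (0.760791 − 0.811905)/3 = 0.743753
I_{2,1} = 0.746767 + (0.746767 − 0.760791)/3 = 0.742092
I_{2,2} = (16·0.742092 − 0.743753) / 15 = 0.741981
(Column j=1 coincides with Simpson's rule on the same nodes.)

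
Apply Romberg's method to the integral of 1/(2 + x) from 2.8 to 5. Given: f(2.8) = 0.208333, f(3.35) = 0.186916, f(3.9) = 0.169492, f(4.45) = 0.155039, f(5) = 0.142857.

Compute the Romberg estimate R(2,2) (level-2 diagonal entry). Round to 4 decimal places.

0.3773

R(0,0) (trapezoid, 1 panel, h=2.2000): 0.386309
R(1,0) (trapezoid, 2 panels, h=1.1000): 0.379596
R(2,0) (trapezoid, 4 panels, h=0.5500): 0.377873
R(1,1) = 0.379596 + (0.379596 − 0.386309)/3 = 0.377358
R(2,1) = 0.377873 + (0.377873 − 0.379596)/3 = 0.377299
R(2,2) = 0.377299 + (0.377299 − 0.377358)/15 = 0.377295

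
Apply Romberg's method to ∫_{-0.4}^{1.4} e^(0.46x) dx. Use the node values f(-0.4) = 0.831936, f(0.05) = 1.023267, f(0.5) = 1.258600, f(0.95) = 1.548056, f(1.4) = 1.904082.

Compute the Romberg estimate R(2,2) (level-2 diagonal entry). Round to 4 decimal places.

2.3308

R(0,0) (trapezoid, 1 panel, h=1.8000): 2.462416
R(1,0) (trapezoid, 2 panels, h=0.9000): 2.363948
R(2,0) (trapezoid, 4 panels, h=0.4500): 2.339069
R(1,1) = 2.363948 + (2.363948 − 2.462416)/3 = 2.331125
R(2,1) = 2.339069 + (2.339069 − 2.363948)/3 = 2.330776
R(2,2) = 2.330776 + (2.330776 − 2.331125)/15 = 2.330753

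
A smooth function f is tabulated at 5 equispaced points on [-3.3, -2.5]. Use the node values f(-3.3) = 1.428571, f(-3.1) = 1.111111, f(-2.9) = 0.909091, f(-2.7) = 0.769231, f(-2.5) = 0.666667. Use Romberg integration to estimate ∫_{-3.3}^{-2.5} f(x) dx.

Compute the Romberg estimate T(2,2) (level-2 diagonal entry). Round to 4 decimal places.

T(0,0) (trapezoid, 1 panel, h=0.8000): 0.838095
T(1,0) (trapezoid, 2 panels, h=0.4000): 0.782684
T(2,0) (trapezoid, 4 panels, h=0.2000): 0.767410
T(1,1) = 0.782684 + (0.782684 − 0.838095)/3 = 0.764214
T(2,1) = 0.767410 + (0.767410 − 0.782684)/3 = 0.762319
T(2,2) = 0.762319 + (0.762319 − 0.764214)/15 = 0.762193

0.7622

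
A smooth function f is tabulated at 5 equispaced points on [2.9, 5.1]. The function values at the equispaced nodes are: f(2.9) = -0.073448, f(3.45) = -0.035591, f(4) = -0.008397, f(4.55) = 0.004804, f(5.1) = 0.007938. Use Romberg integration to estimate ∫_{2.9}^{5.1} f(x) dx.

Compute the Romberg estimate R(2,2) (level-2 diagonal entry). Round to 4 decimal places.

R(0,0) (trapezoid, 1 panel, h=2.2000): -0.072061
R(1,0) (trapezoid, 2 panels, h=1.1000): -0.045267
R(2,0) (trapezoid, 4 panels, h=0.5500): -0.039566
R(1,1) = -0.045267 + (-0.045267 − (-0.072061))/3 = -0.036336
R(2,1) = -0.039566 + (-0.039566 − (-0.045267))/3 = -0.037666
R(2,2) = -0.037666 + (-0.037666 − (-0.036336))/15 = -0.037755

-0.0378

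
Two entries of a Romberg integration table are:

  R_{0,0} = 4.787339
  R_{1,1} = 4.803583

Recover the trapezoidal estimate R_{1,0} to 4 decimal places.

From R_{1,1} = (4·R_{1,0} − R_{0,0})/3, solve for R_{1,0}:
4·R_{1,0} = 3·4.803583 + 4.787339 = 19.198088
R_{1,0} = 4.799522

4.7995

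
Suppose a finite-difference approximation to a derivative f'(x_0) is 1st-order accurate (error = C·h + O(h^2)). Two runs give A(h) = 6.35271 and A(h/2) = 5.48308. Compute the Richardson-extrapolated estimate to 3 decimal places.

4.613

The leading error scales as h; refining by a factor of 2 reduces it by 2^1 = 2.
Extrapolated value = (2·A(h/2) − A(h)) / (2 − 1)
= (2·5.48308 − 6.35271) / 1
= 4.61345 / 1 = 4.61345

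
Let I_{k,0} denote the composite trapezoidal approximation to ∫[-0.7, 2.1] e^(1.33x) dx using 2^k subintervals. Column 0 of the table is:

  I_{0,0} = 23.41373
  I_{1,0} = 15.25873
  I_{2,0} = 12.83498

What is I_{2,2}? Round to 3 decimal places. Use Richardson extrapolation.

11.993

Richardson extrapolation on the trapezoidal column (denominator 4−1=3):
I_{1,1} = 15.25873 + (15.25873 − 23.41373)/3 = 12.54040
I_{2,1} = 12.83498 + (12.83498 − 15.25873)/3 = 12.02706
I_{2,2} = 12.02706 + (12.02706 − 12.54040)/15 = 11.99284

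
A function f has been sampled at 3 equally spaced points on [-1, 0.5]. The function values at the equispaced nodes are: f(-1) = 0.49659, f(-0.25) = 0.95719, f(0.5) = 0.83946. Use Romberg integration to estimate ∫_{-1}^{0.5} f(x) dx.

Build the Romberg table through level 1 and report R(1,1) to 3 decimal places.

1.291

R(0,0) (trapezoid, 1 panel, h=1.5000): 1.00204
R(1,0) (trapezoid, 2 panels, h=0.7500): 1.21891
R(1,1) = 1.21891 + (1.21891 − 1.00204)/3 = 1.29120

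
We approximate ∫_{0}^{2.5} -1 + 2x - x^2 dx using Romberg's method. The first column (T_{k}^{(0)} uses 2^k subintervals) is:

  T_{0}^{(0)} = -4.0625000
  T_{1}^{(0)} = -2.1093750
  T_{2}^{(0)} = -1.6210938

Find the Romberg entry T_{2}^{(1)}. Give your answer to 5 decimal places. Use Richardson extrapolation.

-1.45833

Richardson extrapolation on the trapezoidal column (denominator 4−1=3):
T_{2}^{(1)} = (4·(-1.6210938) − (-2.1093750)) / 3 = -1.4583334
(Column j=1 coincides with Simpson's rule on the same nodes.)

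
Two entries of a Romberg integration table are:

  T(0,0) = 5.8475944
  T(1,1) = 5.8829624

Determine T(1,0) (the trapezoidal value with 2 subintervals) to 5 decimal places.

From T(1,1) = (4·T(1,0) − T(0,0))/3, solve for T(1,0):
4·T(1,0) = 3·5.8829624 + 5.8475944 = 23.4964816
T(1,0) = 5.8741204

5.87412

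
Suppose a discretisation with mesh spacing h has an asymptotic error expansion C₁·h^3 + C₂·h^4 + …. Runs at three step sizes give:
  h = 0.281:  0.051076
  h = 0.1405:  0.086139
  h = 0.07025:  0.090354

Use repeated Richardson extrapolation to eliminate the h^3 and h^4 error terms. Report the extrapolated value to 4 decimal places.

0.0909

First eliminate the h^3 term (factor 2^3 = 8):
  B₁ = (8·0.086139 − 0.051076)/7 = 0.091148
  B₂ = (8·0.090354 − 0.086139)/7 = 0.090956
Then eliminate the h^4 term (factor 2^4 = 16):
  (16·0.090956 − 0.091148)/15 = 0.090943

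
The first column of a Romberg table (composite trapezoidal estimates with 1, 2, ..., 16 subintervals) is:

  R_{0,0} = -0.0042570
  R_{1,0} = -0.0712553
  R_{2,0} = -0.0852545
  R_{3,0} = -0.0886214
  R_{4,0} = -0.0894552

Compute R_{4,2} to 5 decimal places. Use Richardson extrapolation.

-0.08973

Richardson extrapolation on the trapezoidal column (denominator 4−1=3):
R_{3,1} = -0.0886214 + (-0.0886214 − (-0.0852545))/3 = -0.0897437
R_{4,1} = (4·(-0.0894552) − (-0.0886214)) / 3 = -0.0897331
R_{4,2} = -0.0897331 + (-0.0897331 − (-0.0897437))/15 = -0.0897324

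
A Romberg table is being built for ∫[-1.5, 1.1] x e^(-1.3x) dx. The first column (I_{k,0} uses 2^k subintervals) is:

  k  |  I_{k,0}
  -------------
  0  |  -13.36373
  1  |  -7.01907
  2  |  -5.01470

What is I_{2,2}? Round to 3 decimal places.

I_{1,1} = (4·(-7.01907) − (-13.36373)) / 3 = -4.90418
I_{2,1} = (4·(-5.01470) − (-7.01907)) / 3 = -4.34658
I_{2,2} = -4.34658 + (-4.34658 − (-4.90418))/15 = -4.30941

-4.309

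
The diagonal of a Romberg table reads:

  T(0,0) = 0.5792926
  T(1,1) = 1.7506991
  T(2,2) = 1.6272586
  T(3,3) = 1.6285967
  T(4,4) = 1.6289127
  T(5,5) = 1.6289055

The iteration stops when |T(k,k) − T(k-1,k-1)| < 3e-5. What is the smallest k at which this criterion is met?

k = 5

|T(1,1) − T(0,0)| = 1.1714065 ≥ 3e-5
|T(2,2) − T(1,1)| = 0.1234405 ≥ 3e-5
|T(3,3) − T(2,2)| = 0.0013381 ≥ 3e-5
|T(4,4) − T(3,3)| = 0.0003160 ≥ 3e-5
|T(5,5) − T(4,4)| = 0.0000072 < 3e-5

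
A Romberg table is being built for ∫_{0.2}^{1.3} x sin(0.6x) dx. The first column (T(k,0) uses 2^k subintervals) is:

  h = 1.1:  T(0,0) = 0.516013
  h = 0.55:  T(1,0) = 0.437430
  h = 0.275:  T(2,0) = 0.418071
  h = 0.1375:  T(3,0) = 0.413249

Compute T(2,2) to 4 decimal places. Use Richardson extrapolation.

0.4116

T(1,1) = 0.437430 + (0.437430 − 0.516013)/3 = 0.411236
T(2,1) = 0.418071 + (0.418071 − 0.437430)/3 = 0.411618
T(2,2) = 0.411618 + (0.411618 − 0.411236)/15 = 0.411643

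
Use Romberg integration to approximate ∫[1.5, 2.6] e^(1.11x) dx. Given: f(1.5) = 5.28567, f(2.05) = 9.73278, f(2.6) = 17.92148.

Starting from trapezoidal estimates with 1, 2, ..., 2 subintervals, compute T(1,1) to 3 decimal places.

T(0,0) (trapezoid, 1 panel, h=1.1000): 12.76393
T(1,0) (trapezoid, 2 panels, h=0.5500): 11.73500
T(1,1) = 11.73500 + (11.73500 − 12.76393)/3 = 11.39202

11.392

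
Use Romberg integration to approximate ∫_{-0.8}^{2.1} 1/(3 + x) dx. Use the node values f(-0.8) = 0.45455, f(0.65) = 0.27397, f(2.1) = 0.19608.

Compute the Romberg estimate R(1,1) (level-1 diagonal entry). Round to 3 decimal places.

0.844

R(0,0) (trapezoid, 1 panel, h=2.9000): 0.94341
R(1,0) (trapezoid, 2 panels, h=1.4500): 0.86896
R(1,1) = 0.86896 + (0.86896 − 0.94341)/3 = 0.84414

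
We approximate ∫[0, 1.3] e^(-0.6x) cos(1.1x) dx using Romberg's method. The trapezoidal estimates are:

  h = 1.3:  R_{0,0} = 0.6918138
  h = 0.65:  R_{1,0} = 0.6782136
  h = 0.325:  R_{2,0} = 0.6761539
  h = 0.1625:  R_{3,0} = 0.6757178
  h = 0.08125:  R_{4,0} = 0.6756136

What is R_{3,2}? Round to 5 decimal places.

R_{2,1} = (4·0.6761539 − 0.6782136) / 3 = 0.6754673
R_{3,1} = (4·0.6757178 − 0.6761539) / 3 = 0.6755724
R_{3,2} = (16·0.6755724 − 0.6754673) / 15 = 0.6755794

0.67558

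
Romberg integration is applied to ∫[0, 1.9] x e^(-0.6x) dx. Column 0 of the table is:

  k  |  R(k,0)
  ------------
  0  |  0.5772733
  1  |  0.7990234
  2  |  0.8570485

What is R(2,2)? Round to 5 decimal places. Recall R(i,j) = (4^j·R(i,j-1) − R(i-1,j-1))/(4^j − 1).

0.87662

Richardson extrapolation on the trapezoidal column (denominator 4−1=3):
R(1,1) = 0.7990234 + (0.7990234 − 0.5772733)/3 = 0.8729401
R(2,1) = (4·0.8570485 − 0.7990234) / 3 = 0.8763902
R(2,2) = (16·0.8763902 − 0.8729401) / 15 = 0.8766202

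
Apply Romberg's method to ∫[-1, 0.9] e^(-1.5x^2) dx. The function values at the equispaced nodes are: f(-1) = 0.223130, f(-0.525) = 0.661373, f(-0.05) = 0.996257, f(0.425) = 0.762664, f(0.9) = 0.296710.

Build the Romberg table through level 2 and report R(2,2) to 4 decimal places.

1.2912

R(0,0) (trapezoid, 1 panel, h=1.9000): 0.493848
R(1,0) (trapezoid, 2 panels, h=0.9500): 1.193368
R(2,0) (trapezoid, 4 panels, h=0.4750): 1.273102
R(1,1) = 1.193368 + (1.193368 − 0.493848)/3 = 1.426541
R(2,1) = 1.273102 + (1.273102 − 1.193368)/3 = 1.299680
R(2,2) = 1.299680 + (1.299680 − 1.426541)/15 = 1.291223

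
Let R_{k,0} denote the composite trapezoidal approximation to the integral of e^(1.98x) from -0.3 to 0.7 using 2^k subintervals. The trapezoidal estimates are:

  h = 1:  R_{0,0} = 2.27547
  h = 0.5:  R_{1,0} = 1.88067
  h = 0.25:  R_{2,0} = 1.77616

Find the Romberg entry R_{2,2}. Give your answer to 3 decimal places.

1.741

R_{1,1} = 1.88067 + (1.88067 − 2.27547)/3 = 1.74907
R_{2,1} = 1.77616 + (1.77616 − 1.88067)/3 = 1.74132
R_{2,2} = 1.74132 + (1.74132 − 1.74907)/15 = 1.74080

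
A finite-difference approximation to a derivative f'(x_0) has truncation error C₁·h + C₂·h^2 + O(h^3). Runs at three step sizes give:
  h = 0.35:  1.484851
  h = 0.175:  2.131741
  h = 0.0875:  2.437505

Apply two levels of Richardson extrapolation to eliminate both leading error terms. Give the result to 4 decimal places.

First eliminate the h term (factor 2^1 = 2):
  B₁ = (2·2.131741 − 1.484851)/1 = 2.778631
  B₂ = (2·2.437505 − 2.131741)/1 = 2.743269
Then eliminate the h^2 term (factor 2^2 = 4):
  (4·2.743269 − 2.778631)/3 = 2.731482

2.7315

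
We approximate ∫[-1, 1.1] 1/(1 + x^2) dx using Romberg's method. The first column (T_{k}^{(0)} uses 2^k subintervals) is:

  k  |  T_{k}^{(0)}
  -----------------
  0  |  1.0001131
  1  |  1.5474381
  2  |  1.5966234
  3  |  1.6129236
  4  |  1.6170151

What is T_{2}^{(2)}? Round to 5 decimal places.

Richardson extrapolation on the trapezoidal column (denominator 4−1=3):
T_{1}^{(1)} = 1.5474381 + (1.5474381 − 1.0001131)/3 = 1.7298798
T_{2}^{(1)} = (4·1.5966234 − 1.5474381) / 3 = 1.6130185
T_{2}^{(2)} = 1.6130185 + (1.6130185 − 1.7298798)/15 = 1.6052277

1.60523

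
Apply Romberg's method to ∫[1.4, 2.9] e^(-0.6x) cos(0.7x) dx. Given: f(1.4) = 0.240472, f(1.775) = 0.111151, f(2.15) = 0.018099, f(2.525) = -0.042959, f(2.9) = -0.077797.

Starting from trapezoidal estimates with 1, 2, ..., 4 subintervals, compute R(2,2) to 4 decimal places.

R(0,0) (trapezoid, 1 panel, h=1.5000): 0.122006
R(1,0) (trapezoid, 2 panels, h=0.7500): 0.074577
R(2,0) (trapezoid, 4 panels, h=0.3750): 0.062861
R(1,1) = 0.074577 + (0.074577 − 0.122006)/3 = 0.058767
R(2,1) = 0.062861 + (0.062861 − 0.074577)/3 = 0.058956
R(2,2) = 0.058956 + (0.058956 − 0.058767)/15 = 0.058969

0.0590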